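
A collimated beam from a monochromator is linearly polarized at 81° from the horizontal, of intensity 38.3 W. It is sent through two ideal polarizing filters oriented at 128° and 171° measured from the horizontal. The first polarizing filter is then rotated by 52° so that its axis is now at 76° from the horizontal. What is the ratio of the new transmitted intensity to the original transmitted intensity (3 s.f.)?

I_new/I_old ≈ 0.0303

Before rotation:
I₁ = I₀ cos²(128° − 81°) = I₀ cos²(47°) = 0.4651 I₀.
I₂ = I₁ cos²(171° − 128°) = 0.4651 I₀ · cos²(43°) = 0.2488 I₀.
After rotation:
I₁ = I₀ cos²(76° − 81°) = I₀ cos²(5°) = 0.9924 I₀.
Angle between axes 1 and 2: 85°. I₂ = 0.9924 I₀ · cos²(85°) = 0.007538 I₀.
Ratio = 0.007538 / 0.2488 = 0.0303.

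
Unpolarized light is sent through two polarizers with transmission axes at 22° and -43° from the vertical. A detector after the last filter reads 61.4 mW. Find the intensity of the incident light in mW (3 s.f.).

I₀ ≈ 688 mW

Unpolarized light through the first polarizer → I₁ = ½ I₀, now polarized at 22°.
I₂ = I₁ cos²(-43° − 22°) = 0.5 I₀ · cos²(65°) = 0.0893 I₀.
So 61.4 mW = 0.0893 I₀, giving I₀ = 61.4/0.0893 = 687.5 mW.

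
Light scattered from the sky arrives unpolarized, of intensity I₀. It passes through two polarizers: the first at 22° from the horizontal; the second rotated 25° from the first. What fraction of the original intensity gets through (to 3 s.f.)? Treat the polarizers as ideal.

≈ 0.411 I₀

Unpolarized light through the first polarizer → I₁ = ½ I₀, now polarized at 22°.
I₂ = I₁ cos²(25°) = 0.5 · 0.8214 I₀ = 0.4107 I₀.
Transmitted fraction = 0.4107.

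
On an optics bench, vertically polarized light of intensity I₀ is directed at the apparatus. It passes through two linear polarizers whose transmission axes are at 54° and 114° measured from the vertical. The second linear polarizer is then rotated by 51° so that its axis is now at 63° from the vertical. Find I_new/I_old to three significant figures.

Before rotation:
I₁ = I₀ cos²(54° − 0°) = I₀ cos²(54°) = 0.3455 I₀.
I₂ = I₁ cos²(114° − 54°) = 0.3455 I₀ · cos²(60°) = 0.08637 I₀.
After rotation:
I₁ = I₀ cos²(54° − 0°) = I₀ cos²(54°) = 0.3455 I₀.
I₂ = I₁ cos²(63° − 54°) = 0.3455 I₀ · cos²(9°) = 0.337 I₀.
Ratio = 0.337 / 0.08637 = 3.902.

I_new/I_old ≈ 3.90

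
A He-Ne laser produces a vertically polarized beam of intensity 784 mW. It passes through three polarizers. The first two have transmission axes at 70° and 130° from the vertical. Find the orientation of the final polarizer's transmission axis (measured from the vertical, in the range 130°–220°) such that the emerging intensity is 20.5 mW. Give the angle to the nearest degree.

θ ≈ 149°

I₁ = I₀ cos²(70° − 0°) = I₀ cos²(70°) = 0.117 I₀.
I₂ = I₁ cos²(130° − 70°) = 0.117 I₀ · cos²(60°) = 0.02924 I₀.
Target fraction: 20.5 / 784 mW = 0.02615 of I₀.
Need I₃/I₀ = 0.02615, so cos²(θ − 130°) = 0.02615 / 0.02924 = 0.8941.
θ − 130° = arccos(√0.8941) = 19.0°, giving θ ≈ 130 + 19.0 = 149.0°.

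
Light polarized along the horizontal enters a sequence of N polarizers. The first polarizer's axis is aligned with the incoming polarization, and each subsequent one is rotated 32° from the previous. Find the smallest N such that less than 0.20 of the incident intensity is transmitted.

First polarizer is aligned with the polarization: full transmission.
Each further stage multiplies by cos²(32°) = 0.7192.
After N polarizers: T = 0.7192^(N−1). Require T < 0.20 ⇒ N−1 > ln(0.20)/ln(0.7192) = 4.88, so N−1 ≥ 5 and N = 6.
Check: N=6 gives T = 0.1924 < 0.20; N=5 gives T = 0.2675.

N = 6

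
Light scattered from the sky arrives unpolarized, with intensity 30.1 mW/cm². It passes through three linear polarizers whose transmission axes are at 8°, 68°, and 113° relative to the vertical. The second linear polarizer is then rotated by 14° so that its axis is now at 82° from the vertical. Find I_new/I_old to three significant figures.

Before rotation:
Unpolarized light through the first polarizer → I₁ = ½ I₀, now polarized at 8°.
I₂ = I₁ cos²(68° − 8°) = 0.5 I₀ · cos²(60°) = 0.125 I₀.
I₃ = I₂ cos²(113° − 68°) = 0.125 I₀ · cos²(45°) = 0.0625 I₀.
After rotation:
Unpolarized light through the first polarizer → I₁ = ½ I₀, now polarized at 8°.
I₂ = I₁ cos²(82° − 8°) = 0.5 I₀ · cos²(74°) = 0.03799 I₀.
I₃ = I₂ cos²(113° − 82°) = 0.03799 I₀ · cos²(31°) = 0.02791 I₀.
Ratio = 0.02791 / 0.0625 = 0.4466.

I_new/I_old ≈ 0.447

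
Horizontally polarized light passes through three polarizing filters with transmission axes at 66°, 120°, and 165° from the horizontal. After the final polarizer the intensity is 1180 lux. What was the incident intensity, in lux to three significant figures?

I₁ = I₀ cos²(66° − 0°) = I₀ cos²(66°) = 0.1654 I₀.
I₂ = I₁ cos²(120° − 66°) = 0.1654 I₀ · cos²(54°) = 0.05716 I₀.
I₃ = I₂ cos²(165° − 120°) = 0.05716 I₀ · cos²(45°) = 0.02858 I₀.
So 1180 lux = 0.02858 I₀, giving I₀ = 1180/0.02858 = 4.129e+04 lux.

I₀ ≈ 4.13e4 lux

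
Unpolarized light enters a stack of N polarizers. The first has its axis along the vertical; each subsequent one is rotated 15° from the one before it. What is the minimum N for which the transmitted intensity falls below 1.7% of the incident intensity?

N = 50

First polarizer halves the unpolarized light: factor 1/2.
Each further stage multiplies by cos²(15°) = 0.933.
After N polarizers: T = 0.5·0.933^(N−1). Require T < 0.017 ⇒ N−1 > ln(0.017/0.5)/ln(0.933) = 48.77, so N−1 ≥ 49 and N = 50.
Check: N=50 gives T = 0.01673 < 0.017; N=49 gives T = 0.01793.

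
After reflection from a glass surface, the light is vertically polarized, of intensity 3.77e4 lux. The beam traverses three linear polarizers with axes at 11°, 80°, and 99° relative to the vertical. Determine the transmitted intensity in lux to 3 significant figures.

I₁ = 3.77e4 lux · cos²(11°) = 3.633e+04 lux.
I₂ = I₁ · cos²(69°) = 3.633e+04 · 0.1284 = 4665 lux.
I₃ = I₂ · cos²(19°) = 4665 · 0.894 = 4171 lux.

I ≈ 4170 lux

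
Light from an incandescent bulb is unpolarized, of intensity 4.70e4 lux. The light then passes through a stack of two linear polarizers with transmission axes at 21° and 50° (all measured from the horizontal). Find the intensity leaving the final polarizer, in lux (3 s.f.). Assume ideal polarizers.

Unpolarized light through the first polarizer → I₁ = 4.70e4 lux/2 = 2.35e+04 lux, polarized at 21°.
I₂ = I₁ · cos²(29°) = 2.35e+04 · 0.765 = 1.798e+04 lux.

I ≈ 1.80e4 lux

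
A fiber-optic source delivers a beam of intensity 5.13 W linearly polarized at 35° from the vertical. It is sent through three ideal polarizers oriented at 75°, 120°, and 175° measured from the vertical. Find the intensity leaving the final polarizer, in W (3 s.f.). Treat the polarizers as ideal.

By Malus's law, I₁ = 5.13 W · cos²(40°) = 3.01 W.
I₂ = I₁ · cos²(45°) = 3.01 · 0.5 = 1.505 W.
I₃ = I₂ · cos²(55°) = 1.505 · 0.329 = 0.4952 W.

I ≈ 0.495 W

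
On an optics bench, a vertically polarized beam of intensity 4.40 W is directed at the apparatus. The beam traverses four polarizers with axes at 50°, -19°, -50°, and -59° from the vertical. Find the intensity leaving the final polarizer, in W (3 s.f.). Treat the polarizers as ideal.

I ≈ 0.167 W

I₁ = 4.40 W · cos²(50°) = 1.818 W.
I₂ = I₁ · cos²(69°) = 1.818 · 0.1284 = 0.2335 W.
I₃ = I₂ · cos²(31°) = 0.2335 · 0.7347 = 0.1715 W.
I₄ = I₃ · cos²(9°) = 0.1715 · 0.9755 = 0.1673 W.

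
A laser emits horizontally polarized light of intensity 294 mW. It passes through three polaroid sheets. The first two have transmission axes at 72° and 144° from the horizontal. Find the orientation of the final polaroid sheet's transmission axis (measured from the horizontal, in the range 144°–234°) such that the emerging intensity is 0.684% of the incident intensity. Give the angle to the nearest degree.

θ ≈ 174°

I₁ = I₀ cos²(72° − 0°) = I₀ cos²(72°) = 0.09549 I₀.
I₂ = I₁ cos²(144° − 72°) = 0.09549 I₀ · cos²(72°) = 0.009119 I₀.
Need I₃/I₀ = 0.00684, so cos²(θ − 144°) = 0.00684 / 0.009119 = 0.7501.
θ − 144° = arccos(√0.7501) = 30.0°, giving θ ≈ 144 + 30.0 = 174.0°.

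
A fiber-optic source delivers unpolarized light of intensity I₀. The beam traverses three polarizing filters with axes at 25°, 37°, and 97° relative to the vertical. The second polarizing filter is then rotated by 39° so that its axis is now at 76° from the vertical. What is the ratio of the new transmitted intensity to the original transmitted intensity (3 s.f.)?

I_new/I_old ≈ 1.44

Before rotation:
Unpolarized light through the first polarizer → I₁ = ½ I₀, now polarized at 25°.
I₂ = I₁ cos²(37° − 25°) = 0.5 I₀ · cos²(12°) = 0.4784 I₀.
I₃ = I₂ cos²(97° − 37°) = 0.4784 I₀ · cos²(60°) = 0.1196 I₀.
After rotation:
Unpolarized light through the first polarizer → I₁ = ½ I₀, now polarized at 25°.
I₂ = I₁ cos²(76° − 25°) = 0.5 I₀ · cos²(51°) = 0.198 I₀.
I₃ = I₂ cos²(97° − 76°) = 0.198 I₀ · cos²(21°) = 0.1726 I₀.
Ratio = 0.1726 / 0.1196 = 1.443.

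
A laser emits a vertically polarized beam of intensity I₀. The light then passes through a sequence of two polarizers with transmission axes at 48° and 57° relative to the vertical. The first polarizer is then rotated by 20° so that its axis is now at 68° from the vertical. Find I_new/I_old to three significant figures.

I_new/I_old ≈ 0.310

Before rotation:
I₁ = I₀ cos²(48° − 0°) = I₀ cos²(48°) = 0.4477 I₀.
I₂ = I₁ cos²(57° − 48°) = 0.4477 I₀ · cos²(9°) = 0.4368 I₀.
After rotation:
I₁ = I₀ cos²(68° − 0°) = I₀ cos²(68°) = 0.1403 I₀.
I₂ = I₁ cos²(57° − 68°) = 0.1403 I₀ · cos²(11°) = 0.1352 I₀.
Ratio = 0.1352 / 0.4368 = 0.3096.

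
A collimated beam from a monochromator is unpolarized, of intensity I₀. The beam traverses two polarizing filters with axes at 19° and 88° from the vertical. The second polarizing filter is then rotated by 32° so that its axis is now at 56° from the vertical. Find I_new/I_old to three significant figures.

Before rotation:
Unpolarized light through the first polarizer → I₁ = ½ I₀, now polarized at 19°.
I₂ = I₁ cos²(88° − 19°) = 0.5 I₀ · cos²(69°) = 0.06421 I₀.
After rotation:
Unpolarized light through the first polarizer → I₁ = ½ I₀, now polarized at 19°.
I₂ = I₁ cos²(56° − 19°) = 0.5 I₀ · cos²(37°) = 0.3189 I₀.
Ratio = 0.3189 / 0.06421 = 4.966.

I_new/I_old ≈ 4.97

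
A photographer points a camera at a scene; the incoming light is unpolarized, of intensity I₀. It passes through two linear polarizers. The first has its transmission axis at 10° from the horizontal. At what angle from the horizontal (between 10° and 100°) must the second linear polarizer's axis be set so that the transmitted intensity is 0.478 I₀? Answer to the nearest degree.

θ ≈ 22°

Unpolarized light through the first polarizer → I₁ = ½ I₀, now polarized at 10°.
Need I₂/I₀ = 0.478, so cos²(θ − 10°) = 0.478 / 0.5 = 0.956.
θ − 10° = arccos(√0.956) = 12.1°, giving θ ≈ 10 + 12.1 = 22.1°.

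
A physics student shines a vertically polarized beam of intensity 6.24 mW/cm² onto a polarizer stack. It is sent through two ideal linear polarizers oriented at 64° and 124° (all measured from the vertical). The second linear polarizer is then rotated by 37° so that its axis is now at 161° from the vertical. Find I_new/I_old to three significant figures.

I_new/I_old ≈ 0.0594

Before rotation:
By Malus's law, I₁ = I₀ cos²(64° − 0°) = I₀ cos²(64°) = 0.1922 I₀.
I₂ = I₁ cos²(124° − 64°) = 0.1922 I₀ · cos²(60°) = 0.04804 I₀.
After rotation:
I₁ = I₀ cos²(64° − 0°) = I₀ cos²(64°) = 0.1922 I₀.
Angle between axes 1 and 2: 83°. I₂ = 0.1922 I₀ · cos²(83°) = 0.002854 I₀.
Ratio = 0.002854 / 0.04804 = 0.05941.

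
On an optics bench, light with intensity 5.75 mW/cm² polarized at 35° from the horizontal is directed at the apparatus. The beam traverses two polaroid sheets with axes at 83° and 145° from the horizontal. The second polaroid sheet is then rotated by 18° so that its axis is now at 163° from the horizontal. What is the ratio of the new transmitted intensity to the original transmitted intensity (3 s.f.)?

I_new/I_old ≈ 0.137

Before rotation:
By Malus's law, I₁ = I₀ cos²(83° − 35°) = I₀ cos²(48°) = 0.4477 I₀.
I₂ = I₁ cos²(145° − 83°) = 0.4477 I₀ · cos²(62°) = 0.09868 I₀.
After rotation:
I₁ = I₀ cos²(83° − 35°) = I₀ cos²(48°) = 0.4477 I₀.
I₂ = I₁ cos²(163° − 83°) = 0.4477 I₀ · cos²(80°) = 0.0135 I₀.
Ratio = 0.0135 / 0.09868 = 0.1368.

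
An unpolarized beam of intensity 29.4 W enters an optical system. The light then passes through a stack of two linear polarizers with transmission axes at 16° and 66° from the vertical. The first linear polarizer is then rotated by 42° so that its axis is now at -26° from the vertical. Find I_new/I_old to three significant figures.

I_new/I_old ≈ 0.00295

Before rotation:
Unpolarized light through the first polarizer → I₁ = ½ I₀, now polarized at 16°.
I₂ = I₁ cos²(66° − 16°) = 0.5 I₀ · cos²(50°) = 0.2066 I₀.
After rotation:
Unpolarized light through the first polarizer → I₁ = ½ I₀, now polarized at -26°.
Angle between axes 1 and 2: 88°. I₂ = 0.5 I₀ · cos²(88°) = 0.000609 I₀.
Ratio = 0.000609 / 0.2066 = 0.002948.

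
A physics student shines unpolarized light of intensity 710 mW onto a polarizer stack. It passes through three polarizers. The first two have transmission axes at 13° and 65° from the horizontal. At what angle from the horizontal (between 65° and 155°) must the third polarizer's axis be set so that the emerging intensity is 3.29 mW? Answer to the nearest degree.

θ ≈ 146°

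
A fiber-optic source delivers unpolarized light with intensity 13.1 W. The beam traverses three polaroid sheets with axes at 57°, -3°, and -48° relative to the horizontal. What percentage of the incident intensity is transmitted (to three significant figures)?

Unpolarized light through the first polarizer → I₁ = 13.1 W/2 = 6.55 W, polarized at 57°.
I₂ = I₁ · cos²(60°) = 6.55 · 0.25 = 1.638 W.
I₃ = I₂ · cos²(45°) = 1.638 · 0.5 = 0.8188 W.
That is 6.25% of the incident intensity.

≈ 6.25%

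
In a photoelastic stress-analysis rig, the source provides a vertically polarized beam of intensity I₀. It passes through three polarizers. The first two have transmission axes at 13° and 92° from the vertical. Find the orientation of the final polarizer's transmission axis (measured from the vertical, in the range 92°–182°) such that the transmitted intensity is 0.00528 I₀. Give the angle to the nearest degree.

θ ≈ 159°

I₁ = I₀ cos²(13° − 0°) = I₀ cos²(13°) = 0.9494 I₀.
I₂ = I₁ cos²(92° − 13°) = 0.9494 I₀ · cos²(79°) = 0.03457 I₀.
Need I₃/I₀ = 0.00528, so cos²(θ − 92°) = 0.00528 / 0.03457 = 0.1528.
θ − 92° = arccos(√0.1528) = 67.0°, giving θ ≈ 92 + 67.0 = 159.0°.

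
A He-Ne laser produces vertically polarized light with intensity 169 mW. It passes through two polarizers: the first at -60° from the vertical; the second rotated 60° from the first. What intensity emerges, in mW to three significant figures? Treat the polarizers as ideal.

By Malus's law, I₁ = 169 mW · cos²(60°) = 42.25 mW.
I₂ = I₁ · cos²(60°) = 42.25 · 0.25 = 10.56 mW.

I ≈ 10.6 mW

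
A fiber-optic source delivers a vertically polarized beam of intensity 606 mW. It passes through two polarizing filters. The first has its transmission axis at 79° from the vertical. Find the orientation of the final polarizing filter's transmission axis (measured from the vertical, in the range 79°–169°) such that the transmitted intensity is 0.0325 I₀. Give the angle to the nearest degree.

I₁ = I₀ cos²(79° − 0°) = I₀ cos²(79°) = 0.03641 I₀.
Need I₂/I₀ = 0.0325, so cos²(θ − 79°) = 0.0325 / 0.03641 = 0.8927.
θ − 79° = arccos(√0.8927) = 19.1°, giving θ ≈ 79 + 19.1 = 98.1°.

θ ≈ 98°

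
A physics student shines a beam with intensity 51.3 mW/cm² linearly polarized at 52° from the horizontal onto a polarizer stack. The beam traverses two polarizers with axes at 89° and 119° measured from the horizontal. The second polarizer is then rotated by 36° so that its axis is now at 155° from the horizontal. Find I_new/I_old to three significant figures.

I_new/I_old ≈ 0.221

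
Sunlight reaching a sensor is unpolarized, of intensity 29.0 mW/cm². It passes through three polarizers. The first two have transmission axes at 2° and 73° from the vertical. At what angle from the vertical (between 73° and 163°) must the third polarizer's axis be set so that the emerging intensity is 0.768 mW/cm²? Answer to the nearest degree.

Unpolarized light through the first polarizer → I₁ = ½ I₀, now polarized at 2°.
I₂ = I₁ cos²(73° − 2°) = 0.5 I₀ · cos²(71°) = 0.053 I₀.
Target fraction: 0.768 / 29.0 mW/cm² = 0.02648 of I₀.
Need I₃/I₀ = 0.02648, so cos²(θ − 73°) = 0.02648 / 0.053 = 0.4997.
θ − 73° = arccos(√0.4997) = 45.0°, giving θ ≈ 73 + 45.0 = 118.0°.

θ ≈ 118°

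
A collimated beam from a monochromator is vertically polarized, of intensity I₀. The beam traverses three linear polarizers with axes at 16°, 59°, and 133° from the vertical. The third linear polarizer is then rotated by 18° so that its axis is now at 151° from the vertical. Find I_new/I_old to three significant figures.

I_new/I_old ≈ 0.0160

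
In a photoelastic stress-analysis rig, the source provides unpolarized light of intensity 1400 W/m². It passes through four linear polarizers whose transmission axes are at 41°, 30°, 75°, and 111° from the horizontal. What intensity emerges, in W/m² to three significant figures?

Unpolarized light through the first polarizer → I₁ = 1400 W/m²/2 = 700 W/m², polarized at 41°.
I₂ = I₁ · cos²(11°) = 700 · 0.9636 = 674.5 W/m².
I₃ = I₂ · cos²(45°) = 674.5 · 0.5 = 337.3 W/m².
I₄ = I₃ · cos²(36°) = 337.3 · 0.6545 = 220.7 W/m².

I ≈ 221 W/m²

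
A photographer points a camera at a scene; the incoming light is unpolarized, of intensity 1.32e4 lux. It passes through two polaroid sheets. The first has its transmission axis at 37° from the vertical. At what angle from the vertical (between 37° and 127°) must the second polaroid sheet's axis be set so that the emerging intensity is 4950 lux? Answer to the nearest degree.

θ ≈ 67°

Unpolarized light through the first polarizer → I₁ = ½ I₀, now polarized at 37°.
Target fraction: 4950 / 1.32e4 lux = 0.375 of I₀.
Need I₂/I₀ = 0.375, so cos²(θ − 37°) = 0.375 / 0.5 = 0.75.
θ − 37° = arccos(√0.75) = 30.0°, giving θ ≈ 37 + 30.0 = 67.0°.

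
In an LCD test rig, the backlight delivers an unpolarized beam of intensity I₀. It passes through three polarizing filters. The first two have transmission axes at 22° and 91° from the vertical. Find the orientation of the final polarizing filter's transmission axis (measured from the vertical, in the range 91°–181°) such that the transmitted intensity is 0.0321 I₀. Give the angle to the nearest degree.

Unpolarized light through the first polarizer → I₁ = ½ I₀, now polarized at 22°.
I₂ = I₁ cos²(91° − 22°) = 0.5 I₀ · cos²(69°) = 0.06421 I₀.
Need I₃/I₀ = 0.0321, so cos²(θ − 91°) = 0.0321 / 0.06421 = 0.4999.
θ − 91° = arccos(√0.4999) = 45.0°, giving θ ≈ 91 + 45.0 = 136.0°.

θ ≈ 136°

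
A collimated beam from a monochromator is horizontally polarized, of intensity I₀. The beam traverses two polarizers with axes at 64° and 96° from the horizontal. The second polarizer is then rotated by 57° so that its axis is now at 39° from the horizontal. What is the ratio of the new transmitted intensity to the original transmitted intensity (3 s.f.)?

I_new/I_old ≈ 1.14

Before rotation:
By Malus's law, I₁ = I₀ cos²(64° − 0°) = I₀ cos²(64°) = 0.1922 I₀.
I₂ = I₁ cos²(96° − 64°) = 0.1922 I₀ · cos²(32°) = 0.1382 I₀.
After rotation:
I₁ = I₀ cos²(64° − 0°) = I₀ cos²(64°) = 0.1922 I₀.
I₂ = I₁ cos²(39° − 64°) = 0.1922 I₀ · cos²(25°) = 0.1578 I₀.
Ratio = 0.1578 / 0.1382 = 1.142.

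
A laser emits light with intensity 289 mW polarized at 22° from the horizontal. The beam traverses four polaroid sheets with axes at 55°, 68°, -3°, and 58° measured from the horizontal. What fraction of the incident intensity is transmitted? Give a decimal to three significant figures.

I₁ = 289 mW · cos²(33°) = 203.3 mW.
I₂ = I₁ · cos²(13°) = 203.3 · 0.9494 = 193 mW.
I₃ = I₂ · cos²(71°) = 193 · 0.106 = 20.46 mW.
I₄ = I₃ · cos²(61°) = 20.46 · 0.235 = 4.808 mW.
Transmitted fraction = 0.01664.

I/I₀ ≈ 0.0166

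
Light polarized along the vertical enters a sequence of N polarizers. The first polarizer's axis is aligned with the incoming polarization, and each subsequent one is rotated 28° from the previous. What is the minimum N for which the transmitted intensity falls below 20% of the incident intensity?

N = 8

First polarizer is aligned with the polarization: full transmission.
Each further stage multiplies by cos²(28°) = 0.7796.
After N polarizers: T = 0.7796^(N−1). Require T < 0.20 ⇒ N−1 > ln(0.20)/ln(0.7796) = 6.46, so N−1 ≥ 7 and N = 8.
Check: N=8 gives T = 0.175 < 0.20; N=7 gives T = 0.2245.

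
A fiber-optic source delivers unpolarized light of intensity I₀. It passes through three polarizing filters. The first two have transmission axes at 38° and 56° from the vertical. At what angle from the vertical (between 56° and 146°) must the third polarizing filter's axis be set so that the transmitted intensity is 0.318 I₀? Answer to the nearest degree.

θ ≈ 89°

Unpolarized light through the first polarizer → I₁ = ½ I₀, now polarized at 38°.
I₂ = I₁ cos²(56° − 38°) = 0.5 I₀ · cos²(18°) = 0.4523 I₀.
Need I₃/I₀ = 0.318, so cos²(θ − 56°) = 0.318 / 0.4523 = 0.7031.
θ − 56° = arccos(√0.7031) = 33.0°, giving θ ≈ 56 + 33.0 = 89.0°.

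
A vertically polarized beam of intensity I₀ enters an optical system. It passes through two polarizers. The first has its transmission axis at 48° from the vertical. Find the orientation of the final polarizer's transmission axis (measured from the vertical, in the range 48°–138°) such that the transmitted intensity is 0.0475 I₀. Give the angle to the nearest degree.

θ ≈ 119°

By Malus's law, I₁ = I₀ cos²(48° − 0°) = I₀ cos²(48°) = 0.4477 I₀.
Need I₂/I₀ = 0.0475, so cos²(θ − 48°) = 0.0475 / 0.4477 = 0.1061.
θ − 48° = arccos(√0.1061) = 71.0°, giving θ ≈ 48 + 71.0 = 119.0°.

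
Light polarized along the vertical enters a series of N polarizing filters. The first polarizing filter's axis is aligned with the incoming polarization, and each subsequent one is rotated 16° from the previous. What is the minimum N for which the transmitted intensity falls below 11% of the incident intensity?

First polarizer is aligned with the polarization: full transmission.
Each further stage multiplies by cos²(16°) = 0.924.
After N polarizers: T = 0.924^(N−1). Require T < 0.11 ⇒ N−1 > ln(0.11)/ln(0.924) = 27.93, so N−1 ≥ 28 and N = 29.
Check: N=29 gives T = 0.1094 < 0.11; N=28 gives T = 0.1184.

N = 29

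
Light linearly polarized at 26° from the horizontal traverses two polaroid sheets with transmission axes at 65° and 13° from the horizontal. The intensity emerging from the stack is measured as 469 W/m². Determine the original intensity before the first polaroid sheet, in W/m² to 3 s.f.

By Malus's law, I₁ = I₀ cos²(65° − 26°) = I₀ cos²(39°) = 0.604 I₀.
I₂ = I₁ cos²(13° − 65°) = 0.604 I₀ · cos²(52°) = 0.2289 I₀.
So 469 W/m² = 0.2289 I₀, giving I₀ = 469/0.2289 = 2049 W/m².

I₀ ≈ 2050 W/m²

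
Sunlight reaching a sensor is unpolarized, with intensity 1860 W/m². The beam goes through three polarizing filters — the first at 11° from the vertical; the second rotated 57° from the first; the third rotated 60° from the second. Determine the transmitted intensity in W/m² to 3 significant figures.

I ≈ 69.0 W/m²

Unpolarized light through the first polarizer → I₁ = 1860 W/m²/2 = 930 W/m², polarized at 11°.
I₂ = I₁ · cos²(57°) = 930 · 0.2966 = 275.9 W/m².
I₃ = I₂ · cos²(60°) = 275.9 · 0.25 = 68.97 W/m².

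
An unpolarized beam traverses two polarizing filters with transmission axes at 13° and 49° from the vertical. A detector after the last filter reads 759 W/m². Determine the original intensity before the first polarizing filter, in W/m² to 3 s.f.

I₀ ≈ 2320 W/m²

Unpolarized light through the first polarizer → I₁ = ½ I₀, now polarized at 13°.
I₂ = I₁ cos²(49° − 13°) = 0.5 I₀ · cos²(36°) = 0.3273 I₀.
So 759 W/m² = 0.3273 I₀, giving I₀ = 759/0.3273 = 2319 W/m².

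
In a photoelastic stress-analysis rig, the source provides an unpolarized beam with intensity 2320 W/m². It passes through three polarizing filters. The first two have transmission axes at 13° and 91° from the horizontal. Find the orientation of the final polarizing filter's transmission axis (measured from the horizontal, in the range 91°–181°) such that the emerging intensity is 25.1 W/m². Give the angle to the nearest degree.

θ ≈ 136°

Unpolarized light through the first polarizer → I₁ = ½ I₀, now polarized at 13°.
I₂ = I₁ cos²(91° − 13°) = 0.5 I₀ · cos²(78°) = 0.02161 I₀.
Target fraction: 25.1 / 2320 W/m² = 0.01082 of I₀.
Need I₃/I₀ = 0.01082, so cos²(θ − 91°) = 0.01082 / 0.02161 = 0.5006.
θ − 91° = arccos(√0.5006) = 45.0°, giving θ ≈ 91 + 45.0 = 136.0°.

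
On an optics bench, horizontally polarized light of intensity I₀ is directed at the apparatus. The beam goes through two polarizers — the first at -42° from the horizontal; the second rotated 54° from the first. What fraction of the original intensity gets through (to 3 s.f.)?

By Malus's law, I₁ = I₀ cos²(-42° − 0°) = I₀ cos²(42°) = 0.5523 I₀.
I₂ = I₁ cos²(54°) = 0.5523 · 0.3455 I₀ = 0.1908 I₀.
Transmitted fraction = 0.1908.

≈ 0.191 I₀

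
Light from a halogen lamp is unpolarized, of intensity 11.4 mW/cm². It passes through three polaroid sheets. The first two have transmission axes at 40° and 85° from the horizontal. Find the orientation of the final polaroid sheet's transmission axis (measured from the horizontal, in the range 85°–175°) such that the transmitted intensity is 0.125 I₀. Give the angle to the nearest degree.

θ ≈ 130°

Unpolarized light through the first polarizer → I₁ = ½ I₀, now polarized at 40°.
I₂ = I₁ cos²(85° − 40°) = 0.5 I₀ · cos²(45°) = 0.25 I₀.
Need I₃/I₀ = 0.125, so cos²(θ − 85°) = 0.125 / 0.25 = 0.5.
θ − 85° = arccos(√0.5) = 45.0°, giving θ ≈ 85 + 45.0 = 130.0°.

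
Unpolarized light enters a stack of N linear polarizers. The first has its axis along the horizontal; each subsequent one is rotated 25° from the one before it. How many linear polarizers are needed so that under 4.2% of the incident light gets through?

N = 14

First polarizer halves the unpolarized light: factor 1/2.
Each further stage multiplies by cos²(25°) = 0.8214.
After N polarizers: T = 0.5·0.8214^(N−1). Require T < 0.042 ⇒ N−1 > ln(0.042/0.5)/ln(0.8214) = 12.59, so N−1 ≥ 13 and N = 14.
Check: N=14 gives T = 0.03874 < 0.042; N=13 gives T = 0.04716.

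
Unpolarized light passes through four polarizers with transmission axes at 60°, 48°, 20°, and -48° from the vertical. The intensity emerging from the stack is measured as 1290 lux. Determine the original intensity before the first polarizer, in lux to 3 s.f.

I₀ ≈ 2.46e4 lux

Unpolarized light through the first polarizer → I₁ = ½ I₀, now polarized at 60°.
I₂ = I₁ cos²(48° − 60°) = 0.5 I₀ · cos²(12°) = 0.4784 I₀.
I₃ = I₂ cos²(20° − 48°) = 0.4784 I₀ · cos²(28°) = 0.3729 I₀.
I₄ = I₃ cos²(-48° − 20°) = 0.3729 I₀ · cos²(68°) = 0.05234 I₀.
So 1290 lux = 0.05234 I₀, giving I₀ = 1290/0.05234 = 2.465e+04 lux.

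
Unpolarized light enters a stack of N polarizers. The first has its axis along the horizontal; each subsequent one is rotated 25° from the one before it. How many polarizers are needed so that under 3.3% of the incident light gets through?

N = 15

First polarizer halves the unpolarized light: factor 1/2.
Each further stage multiplies by cos²(25°) = 0.8214.
After N polarizers: T = 0.5·0.8214^(N−1). Require T < 0.033 ⇒ N−1 > ln(0.033/0.5)/ln(0.8214) = 13.81, so N−1 ≥ 14 and N = 15.
Check: N=15 gives T = 0.03182 < 0.033; N=14 gives T = 0.03874.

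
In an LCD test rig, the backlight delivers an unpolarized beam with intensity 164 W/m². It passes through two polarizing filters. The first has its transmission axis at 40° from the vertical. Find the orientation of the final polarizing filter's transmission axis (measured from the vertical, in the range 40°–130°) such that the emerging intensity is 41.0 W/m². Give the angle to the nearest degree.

Unpolarized light through the first polarizer → I₁ = ½ I₀, now polarized at 40°.
Target fraction: 41.0 / 164 W/m² = 0.25 of I₀.
Need I₂/I₀ = 0.25, so cos²(θ − 40°) = 0.25 / 0.5 = 0.5.
θ − 40° = arccos(√0.5) = 45.0°, giving θ ≈ 40 + 45.0 = 85.0°.

θ ≈ 85°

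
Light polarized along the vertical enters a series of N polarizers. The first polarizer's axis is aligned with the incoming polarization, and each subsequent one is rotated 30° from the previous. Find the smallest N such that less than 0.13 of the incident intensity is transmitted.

N = 9

First polarizer is aligned with the polarization: full transmission.
Each further stage multiplies by cos²(30°) = 0.75.
After N polarizers: T = 0.75^(N−1). Require T < 0.13 ⇒ N−1 > ln(0.13)/ln(0.75) = 7.09, so N−1 ≥ 8 and N = 9.
Check: N=9 gives T = 0.1001 < 0.13; N=8 gives T = 0.1335.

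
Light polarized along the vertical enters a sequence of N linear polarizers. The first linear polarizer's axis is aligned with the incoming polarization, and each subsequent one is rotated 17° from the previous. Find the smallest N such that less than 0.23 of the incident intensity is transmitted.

First polarizer is aligned with the polarization: full transmission.
Each further stage multiplies by cos²(17°) = 0.9145.
After N polarizers: T = 0.9145^(N−1). Require T < 0.23 ⇒ N−1 > ln(0.23)/ln(0.9145) = 16.45, so N−1 ≥ 17 and N = 18.
Check: N=18 gives T = 0.2189 < 0.23; N=17 gives T = 0.2394.

N = 18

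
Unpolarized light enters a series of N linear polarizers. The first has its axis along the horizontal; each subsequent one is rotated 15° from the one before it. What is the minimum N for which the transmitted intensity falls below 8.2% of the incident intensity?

N = 28

First polarizer halves the unpolarized light: factor 1/2.
Each further stage multiplies by cos²(15°) = 0.933.
After N polarizers: T = 0.5·0.933^(N−1). Require T < 0.082 ⇒ N−1 > ln(0.082/0.5)/ln(0.933) = 26.07, so N−1 ≥ 27 and N = 28.
Check: N=28 gives T = 0.0769 < 0.082; N=27 gives T = 0.08242.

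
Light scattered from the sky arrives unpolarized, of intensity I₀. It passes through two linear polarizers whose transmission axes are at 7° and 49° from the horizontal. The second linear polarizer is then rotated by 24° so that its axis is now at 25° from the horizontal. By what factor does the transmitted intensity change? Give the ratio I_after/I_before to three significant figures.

Before rotation:
Unpolarized light through the first polarizer → I₁ = ½ I₀, now polarized at 7°.
I₂ = I₁ cos²(49° − 7°) = 0.5 I₀ · cos²(42°) = 0.2761 I₀.
After rotation:
Unpolarized light through the first polarizer → I₁ = ½ I₀, now polarized at 7°.
I₂ = I₁ cos²(25° − 7°) = 0.5 I₀ · cos²(18°) = 0.4523 I₀.
Ratio = 0.4523 / 0.2761 = 1.638.

I_new/I_old ≈ 1.64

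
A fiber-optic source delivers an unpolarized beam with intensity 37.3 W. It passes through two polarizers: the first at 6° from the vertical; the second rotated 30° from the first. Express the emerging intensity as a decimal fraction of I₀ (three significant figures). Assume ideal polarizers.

I/I₀ ≈ 0.375

Unpolarized light through the first polarizer → I₁ = 37.3 W/2 = 18.65 W, polarized at 6°.
I₂ = I₁ · cos²(30°) = 18.65 · 0.75 = 13.99 W.
Transmitted fraction = 0.375.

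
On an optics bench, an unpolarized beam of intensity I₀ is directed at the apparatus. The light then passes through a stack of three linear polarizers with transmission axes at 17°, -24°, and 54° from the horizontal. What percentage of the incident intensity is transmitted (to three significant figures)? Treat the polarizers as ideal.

≈ 1.23%

Unpolarized light through the first polarizer → I₁ = ½ I₀, now polarized at 17°.
I₂ = I₁ cos²(-24° − 17°) = 0.5 I₀ · cos²(41°) = 0.2848 I₀.
I₃ = I₂ cos²(54° + 24°) = 0.2848 I₀ · cos²(78°) = 0.01231 I₀.
That is 1.231% of the incident intensity.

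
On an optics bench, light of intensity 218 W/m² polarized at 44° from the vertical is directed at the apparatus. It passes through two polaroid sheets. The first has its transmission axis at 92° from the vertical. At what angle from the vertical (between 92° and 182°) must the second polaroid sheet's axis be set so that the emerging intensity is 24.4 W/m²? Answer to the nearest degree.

By Malus's law, I₁ = I₀ cos²(92° − 44°) = I₀ cos²(48°) = 0.4477 I₀.
Target fraction: 24.4 / 218 W/m² = 0.1119 of I₀.
Need I₂/I₀ = 0.1119, so cos²(θ − 92°) = 0.1119 / 0.4477 = 0.25.
θ − 92° = arccos(√0.25) = 60.0°, giving θ ≈ 92 + 60.0 = 152.0°.

θ ≈ 152°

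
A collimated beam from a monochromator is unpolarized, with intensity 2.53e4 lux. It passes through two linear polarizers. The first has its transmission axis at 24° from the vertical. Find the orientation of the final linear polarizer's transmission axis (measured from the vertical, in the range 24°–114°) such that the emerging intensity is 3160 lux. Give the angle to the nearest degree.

Unpolarized light through the first polarizer → I₁ = ½ I₀, now polarized at 24°.
Target fraction: 3160 / 2.53e4 lux = 0.1249 of I₀.
Need I₂/I₀ = 0.1249, so cos²(θ − 24°) = 0.1249 / 0.5 = 0.2498.
θ − 24° = arccos(√0.2498) = 60.0°, giving θ ≈ 24 + 60.0 = 84.0°.

θ ≈ 84°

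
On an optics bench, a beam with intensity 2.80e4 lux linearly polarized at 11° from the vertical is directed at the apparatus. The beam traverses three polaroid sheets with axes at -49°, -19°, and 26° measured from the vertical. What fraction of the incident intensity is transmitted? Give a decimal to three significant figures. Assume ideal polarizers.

I/I₀ ≈ 0.0938

By Malus's law, I₁ = 2.80e4 lux · cos²(60°) = 7000 lux.
I₂ = I₁ · cos²(30°) = 7000 · 0.75 = 5250 lux.
I₃ = I₂ · cos²(45°) = 5250 · 0.5 = 2625 lux.
Transmitted fraction = 0.09375.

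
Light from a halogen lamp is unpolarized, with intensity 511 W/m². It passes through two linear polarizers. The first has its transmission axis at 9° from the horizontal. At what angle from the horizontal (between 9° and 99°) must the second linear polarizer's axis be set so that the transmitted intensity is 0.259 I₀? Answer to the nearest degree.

Unpolarized light through the first polarizer → I₁ = ½ I₀, now polarized at 9°.
Need I₂/I₀ = 0.259, so cos²(θ − 9°) = 0.259 / 0.5 = 0.518.
θ − 9° = arccos(√0.518) = 44.0°, giving θ ≈ 9 + 44.0 = 53.0°.

θ ≈ 53°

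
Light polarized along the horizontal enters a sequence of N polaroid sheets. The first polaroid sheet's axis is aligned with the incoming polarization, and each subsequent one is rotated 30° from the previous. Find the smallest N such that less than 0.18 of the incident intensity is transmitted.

N = 7

First polarizer is aligned with the polarization: full transmission.
Each further stage multiplies by cos²(30°) = 0.75.
After N polarizers: T = 0.75^(N−1). Require T < 0.18 ⇒ N−1 > ln(0.18)/ln(0.75) = 5.96, so N−1 ≥ 6 and N = 7.
Check: N=7 gives T = 0.178 < 0.18; N=6 gives T = 0.2373.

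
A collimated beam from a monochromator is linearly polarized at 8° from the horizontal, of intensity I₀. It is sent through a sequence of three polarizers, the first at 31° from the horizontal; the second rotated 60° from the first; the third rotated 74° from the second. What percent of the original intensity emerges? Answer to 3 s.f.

≈ 1.61%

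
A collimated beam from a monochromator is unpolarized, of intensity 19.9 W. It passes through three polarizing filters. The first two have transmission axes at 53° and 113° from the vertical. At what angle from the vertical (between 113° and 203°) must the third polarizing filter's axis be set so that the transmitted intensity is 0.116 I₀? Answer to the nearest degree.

Unpolarized light through the first polarizer → I₁ = ½ I₀, now polarized at 53°.
I₂ = I₁ cos²(113° − 53°) = 0.5 I₀ · cos²(60°) = 0.125 I₀.
Need I₃/I₀ = 0.116, so cos²(θ − 113°) = 0.116 / 0.125 = 0.928.
θ − 113° = arccos(√0.928) = 15.6°, giving θ ≈ 113 + 15.6 = 128.6°.

θ ≈ 129°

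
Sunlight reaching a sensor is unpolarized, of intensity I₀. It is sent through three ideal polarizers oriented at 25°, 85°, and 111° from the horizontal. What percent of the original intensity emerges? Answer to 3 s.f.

Unpolarized light through the first polarizer → I₁ = ½ I₀, now polarized at 25°.
I₂ = I₁ cos²(85° − 25°) = 0.5 I₀ · cos²(60°) = 0.125 I₀.
I₃ = I₂ cos²(111° − 85°) = 0.125 I₀ · cos²(26°) = 0.101 I₀.
That is 10.1% of the incident intensity.

≈ 10.1%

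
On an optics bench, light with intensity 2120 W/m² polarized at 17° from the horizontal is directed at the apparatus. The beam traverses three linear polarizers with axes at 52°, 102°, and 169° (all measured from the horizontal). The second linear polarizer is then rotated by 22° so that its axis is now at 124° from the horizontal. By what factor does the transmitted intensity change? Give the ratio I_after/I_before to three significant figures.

I_new/I_old ≈ 0.757

Before rotation:
By Malus's law, I₁ = I₀ cos²(52° − 17°) = I₀ cos²(35°) = 0.671 I₀.
I₂ = I₁ cos²(102° − 52°) = 0.671 I₀ · cos²(50°) = 0.2772 I₀.
I₃ = I₂ cos²(169° − 102°) = 0.2772 I₀ · cos²(67°) = 0.04233 I₀.
After rotation:
I₁ = I₀ cos²(52° − 17°) = I₀ cos²(35°) = 0.671 I₀.
I₂ = I₁ cos²(124° − 52°) = 0.671 I₀ · cos²(72°) = 0.06408 I₀.
I₃ = I₂ cos²(169° − 124°) = 0.06408 I₀ · cos²(45°) = 0.03204 I₀.
Ratio = 0.03204 / 0.04233 = 0.7569.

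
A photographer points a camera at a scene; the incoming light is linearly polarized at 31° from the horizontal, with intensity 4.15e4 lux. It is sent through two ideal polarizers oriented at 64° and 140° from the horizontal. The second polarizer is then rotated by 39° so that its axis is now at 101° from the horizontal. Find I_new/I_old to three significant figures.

I_new/I_old ≈ 10.9

Before rotation:
I₁ = I₀ cos²(64° − 31°) = I₀ cos²(33°) = 0.7034 I₀.
I₂ = I₁ cos²(140° − 64°) = 0.7034 I₀ · cos²(76°) = 0.04117 I₀.
After rotation:
I₁ = I₀ cos²(64° − 31°) = I₀ cos²(33°) = 0.7034 I₀.
I₂ = I₁ cos²(101° − 64°) = 0.7034 I₀ · cos²(37°) = 0.4486 I₀.
Ratio = 0.4486 / 0.04117 = 10.9.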